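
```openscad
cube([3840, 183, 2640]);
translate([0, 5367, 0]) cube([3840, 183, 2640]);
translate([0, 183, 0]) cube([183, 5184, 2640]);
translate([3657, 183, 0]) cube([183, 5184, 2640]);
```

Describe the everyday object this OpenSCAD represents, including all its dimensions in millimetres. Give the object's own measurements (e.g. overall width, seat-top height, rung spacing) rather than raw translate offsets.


The wall frame of a small rectangular building: four walls, each 2640 mm tall and 183 mm thick, enclosing a footprint 3840 mm (x) by 5550 mm (y) outside-to-outside, with no floor or roof. The front and back walls (the −y and +y sides) span the full width; the two side walls fit between them.


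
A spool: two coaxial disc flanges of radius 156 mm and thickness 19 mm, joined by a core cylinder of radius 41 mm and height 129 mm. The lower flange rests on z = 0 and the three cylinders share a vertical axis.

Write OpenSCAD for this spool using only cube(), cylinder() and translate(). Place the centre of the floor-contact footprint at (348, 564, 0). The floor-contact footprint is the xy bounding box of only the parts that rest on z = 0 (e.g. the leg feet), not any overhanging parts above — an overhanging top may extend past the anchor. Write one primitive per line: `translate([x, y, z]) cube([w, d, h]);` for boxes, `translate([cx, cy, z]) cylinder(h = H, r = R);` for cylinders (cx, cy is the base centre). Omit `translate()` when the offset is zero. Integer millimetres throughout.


translate([348, 564, 0]) cylinder(h = 19, r = 156);
translate([348, 564, 19]) cylinder(h = 129, r = 41);
translate([348, 564, 148]) cylinder(h = 19, r = 156);


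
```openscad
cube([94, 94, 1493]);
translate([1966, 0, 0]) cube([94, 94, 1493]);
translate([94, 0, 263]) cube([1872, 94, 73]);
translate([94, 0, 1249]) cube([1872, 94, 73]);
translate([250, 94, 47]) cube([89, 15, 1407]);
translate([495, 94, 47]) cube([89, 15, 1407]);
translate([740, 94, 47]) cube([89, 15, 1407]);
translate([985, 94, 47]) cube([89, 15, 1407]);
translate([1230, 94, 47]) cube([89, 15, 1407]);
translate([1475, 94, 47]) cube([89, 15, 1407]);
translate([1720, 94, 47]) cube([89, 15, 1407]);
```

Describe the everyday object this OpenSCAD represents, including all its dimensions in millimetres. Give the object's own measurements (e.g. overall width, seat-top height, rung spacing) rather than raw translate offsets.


A fence section. Two 94×94 mm posts, 1493 mm tall, stand on the floor with a clear span of 1872 mm between their inner faces. Two horizontal rails of 94×73 mm section span the gap between the posts with their undersides at z = 263 mm and z = 1249 mm, flush with the posts' −y face. 7 pickets, each 89 mm wide, 15 mm thick and 1407 mm tall, are fixed to the +y face of the rails with their bottoms at z = 47 mm, spaced across the span with a 156 mm gap after the −x post and between neighbouring pickets, with 157 mm left before the +x post.


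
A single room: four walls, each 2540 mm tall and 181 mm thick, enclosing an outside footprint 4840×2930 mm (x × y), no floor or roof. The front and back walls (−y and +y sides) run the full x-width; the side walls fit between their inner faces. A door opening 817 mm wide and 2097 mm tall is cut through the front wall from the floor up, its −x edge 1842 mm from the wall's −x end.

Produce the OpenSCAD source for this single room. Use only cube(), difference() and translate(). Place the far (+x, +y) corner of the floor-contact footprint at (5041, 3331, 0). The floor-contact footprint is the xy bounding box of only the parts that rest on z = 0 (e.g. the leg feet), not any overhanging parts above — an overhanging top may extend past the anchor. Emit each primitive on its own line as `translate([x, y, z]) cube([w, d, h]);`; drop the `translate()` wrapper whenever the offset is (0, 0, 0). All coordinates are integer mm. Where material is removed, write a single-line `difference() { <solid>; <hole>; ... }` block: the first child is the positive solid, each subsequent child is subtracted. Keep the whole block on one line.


difference() { translate([201, 401, 0]) cube([4840, 181, 2540]); translate([2043, 401, 0]) cube([817, 181, 2097]); }
translate([201, 3150, 0]) cube([4840, 181, 2540]);
translate([201, 582, 0]) cube([181, 2568, 2540]);
translate([4860, 582, 0]) cube([181, 2568, 2540]);


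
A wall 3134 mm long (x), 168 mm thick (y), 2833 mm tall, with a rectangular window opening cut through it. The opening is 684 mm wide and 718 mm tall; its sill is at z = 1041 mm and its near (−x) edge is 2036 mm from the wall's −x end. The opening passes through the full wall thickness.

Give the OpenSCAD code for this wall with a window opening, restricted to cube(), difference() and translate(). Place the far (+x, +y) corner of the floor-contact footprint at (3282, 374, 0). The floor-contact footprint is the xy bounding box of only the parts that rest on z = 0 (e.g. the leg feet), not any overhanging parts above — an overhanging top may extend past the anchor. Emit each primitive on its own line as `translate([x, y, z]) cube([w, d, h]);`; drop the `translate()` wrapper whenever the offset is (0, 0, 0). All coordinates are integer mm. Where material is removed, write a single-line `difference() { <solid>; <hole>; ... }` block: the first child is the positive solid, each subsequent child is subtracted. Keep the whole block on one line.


difference() { translate([148, 206, 0]) cube([3134, 168, 2833]); translate([2184, 206, 1041]) cube([684, 168, 718]); }


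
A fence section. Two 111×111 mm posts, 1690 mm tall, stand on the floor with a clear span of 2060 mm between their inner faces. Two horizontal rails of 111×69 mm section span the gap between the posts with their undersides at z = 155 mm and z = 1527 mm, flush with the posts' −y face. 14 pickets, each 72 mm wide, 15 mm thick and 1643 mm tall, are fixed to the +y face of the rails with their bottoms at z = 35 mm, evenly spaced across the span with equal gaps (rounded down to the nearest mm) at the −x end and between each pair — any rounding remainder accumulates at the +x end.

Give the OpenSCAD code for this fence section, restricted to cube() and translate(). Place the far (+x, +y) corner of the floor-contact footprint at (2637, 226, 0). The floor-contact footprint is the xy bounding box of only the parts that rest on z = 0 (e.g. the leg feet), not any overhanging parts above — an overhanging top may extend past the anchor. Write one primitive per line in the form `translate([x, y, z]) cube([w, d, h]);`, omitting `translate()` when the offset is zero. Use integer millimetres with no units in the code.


translate([355, 115, 0]) cube([111, 111, 1690]);
translate([2526, 115, 0]) cube([111, 111, 1690]);
translate([466, 115, 155]) cube([2060, 111, 69]);
translate([466, 115, 1527]) cube([2060, 111, 69]);
translate([536, 226, 35]) cube([72, 15, 1643]);
translate([678, 226, 35]) cube([72, 15, 1643]);
translate([820, 226, 35]) cube([72, 15, 1643]);
translate([962, 226, 35]) cube([72, 15, 1643]);
translate([1104, 226, 35]) cube([72, 15, 1643]);
translate([1246, 226, 35]) cube([72, 15, 1643]);
translate([1388, 226, 35]) cube([72, 15, 1643]);
translate([1530, 226, 35]) cube([72, 15, 1643]);
translate([1672, 226, 35]) cube([72, 15, 1643]);
translate([1814, 226, 35]) cube([72, 15, 1643]);
translate([1956, 226, 35]) cube([72, 15, 1643]);
translate([2098, 226, 35]) cube([72, 15, 1643]);
translate([2240, 226, 35]) cube([72, 15, 1643]);
translate([2382, 226, 35]) cube([72, 15, 1643]);


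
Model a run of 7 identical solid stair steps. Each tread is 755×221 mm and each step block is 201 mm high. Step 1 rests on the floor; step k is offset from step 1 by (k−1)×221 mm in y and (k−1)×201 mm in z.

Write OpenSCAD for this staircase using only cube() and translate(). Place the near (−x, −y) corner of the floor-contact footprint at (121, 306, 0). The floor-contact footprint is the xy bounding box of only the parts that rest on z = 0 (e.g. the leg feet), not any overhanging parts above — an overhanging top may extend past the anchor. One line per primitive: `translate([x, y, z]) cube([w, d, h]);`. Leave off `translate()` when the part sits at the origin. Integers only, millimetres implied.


translate([121, 306, 0]) cube([755, 221, 201]);
translate([121, 527, 201]) cube([755, 221, 201]);
translate([121, 748, 402]) cube([755, 221, 201]);
translate([121, 969, 603]) cube([755, 221, 201]);
translate([121, 1190, 804]) cube([755, 221, 201]);
translate([121, 1411, 1005]) cube([755, 221, 201]);
translate([121, 1632, 1206]) cube([755, 221, 201]);


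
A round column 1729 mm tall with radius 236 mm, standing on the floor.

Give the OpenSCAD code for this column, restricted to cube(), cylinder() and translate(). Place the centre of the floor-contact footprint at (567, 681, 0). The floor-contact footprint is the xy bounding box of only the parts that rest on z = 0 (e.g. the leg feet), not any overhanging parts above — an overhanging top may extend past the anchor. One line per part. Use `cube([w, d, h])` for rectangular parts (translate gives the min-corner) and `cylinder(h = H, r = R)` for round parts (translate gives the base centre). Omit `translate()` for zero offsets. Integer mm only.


translate([567, 681, 0]) cylinder(h = 1729, r = 236);


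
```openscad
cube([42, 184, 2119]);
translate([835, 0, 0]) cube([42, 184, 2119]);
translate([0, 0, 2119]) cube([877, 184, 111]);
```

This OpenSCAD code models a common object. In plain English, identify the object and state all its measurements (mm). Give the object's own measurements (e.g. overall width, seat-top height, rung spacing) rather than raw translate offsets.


A door frame. The clear opening is 793 mm wide and 2119 mm high. Two 42 mm wide jambs, 184 mm deep, stand either side of the opening from the floor to the top of the opening. A 111 mm thick head sits across the top of both jambs, spanning the full outside width of the frame.


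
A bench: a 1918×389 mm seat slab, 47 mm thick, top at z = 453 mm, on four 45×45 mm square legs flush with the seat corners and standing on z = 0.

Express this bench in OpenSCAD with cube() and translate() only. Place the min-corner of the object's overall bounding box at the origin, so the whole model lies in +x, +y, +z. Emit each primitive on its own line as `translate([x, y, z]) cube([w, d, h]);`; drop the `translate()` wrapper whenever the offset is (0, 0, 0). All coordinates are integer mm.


translate([0, 0, 406]) cube([1918, 389, 47]);
cube([45, 45, 406]);
translate([0, 344, 0]) cube([45, 45, 406]);
translate([1873, 0, 0]) cube([45, 45, 406]);
translate([1873, 344, 0]) cube([45, 45, 406]);


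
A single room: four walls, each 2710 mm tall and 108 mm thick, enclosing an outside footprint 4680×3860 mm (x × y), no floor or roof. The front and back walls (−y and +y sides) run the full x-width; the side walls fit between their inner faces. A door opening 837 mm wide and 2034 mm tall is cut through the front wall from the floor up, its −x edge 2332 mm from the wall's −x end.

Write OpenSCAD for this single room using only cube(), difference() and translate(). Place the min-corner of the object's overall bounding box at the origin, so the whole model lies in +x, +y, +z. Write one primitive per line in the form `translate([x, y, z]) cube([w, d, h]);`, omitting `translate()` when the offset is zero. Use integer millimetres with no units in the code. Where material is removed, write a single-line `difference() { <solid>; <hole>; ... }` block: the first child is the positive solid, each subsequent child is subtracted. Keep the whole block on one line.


difference() { cube([4680, 108, 2710]); translate([2332, 0, 0]) cube([837, 108, 2034]); }
translate([0, 3752, 0]) cube([4680, 108, 2710]);
translate([0, 108, 0]) cube([108, 3644, 2710]);
translate([4572, 108, 0]) cube([108, 3644, 2710]);


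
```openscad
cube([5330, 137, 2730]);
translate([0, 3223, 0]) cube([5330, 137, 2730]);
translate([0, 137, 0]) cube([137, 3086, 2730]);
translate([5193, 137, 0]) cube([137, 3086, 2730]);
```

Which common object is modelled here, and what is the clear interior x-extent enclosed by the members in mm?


A house (or room) frame. The interior width is 5056 mm.

Four 2730 mm walls enclosing a rectangle with no floor or roof — a room or house frame. Outside width is 5330 mm and wall thickness is 137 mm, so the interior width is 5330 − 2 × 137 = 5056 mm.


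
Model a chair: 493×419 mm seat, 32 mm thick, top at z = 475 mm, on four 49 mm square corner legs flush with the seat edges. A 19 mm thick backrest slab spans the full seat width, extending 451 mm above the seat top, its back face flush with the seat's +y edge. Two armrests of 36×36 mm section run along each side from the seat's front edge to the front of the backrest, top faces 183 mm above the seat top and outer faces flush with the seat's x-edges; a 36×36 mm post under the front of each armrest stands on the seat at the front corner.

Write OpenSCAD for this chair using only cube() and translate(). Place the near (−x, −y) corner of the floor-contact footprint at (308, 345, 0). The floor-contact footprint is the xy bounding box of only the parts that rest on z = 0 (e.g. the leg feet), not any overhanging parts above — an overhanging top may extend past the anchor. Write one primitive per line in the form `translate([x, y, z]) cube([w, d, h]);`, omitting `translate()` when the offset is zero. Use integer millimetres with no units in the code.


// leg_h = 475 - 32 = 443
// arm post h = 183 - 36 = 147
translate([308, 345, 443]) cube([493, 419, 32]);
translate([308, 345, 0]) cube([49, 49, 443]);
translate([752, 345, 0]) cube([49, 49, 443]);
translate([308, 715, 0]) cube([49, 49, 443]);
translate([752, 715, 0]) cube([49, 49, 443]);
translate([308, 745, 475]) cube([493, 19, 451]);
translate([308, 345, 622]) cube([36, 400, 36]);
translate([765, 345, 622]) cube([36, 400, 36]);
translate([308, 345, 475]) cube([36, 36, 147]);
translate([765, 345, 475]) cube([36, 36, 147]);


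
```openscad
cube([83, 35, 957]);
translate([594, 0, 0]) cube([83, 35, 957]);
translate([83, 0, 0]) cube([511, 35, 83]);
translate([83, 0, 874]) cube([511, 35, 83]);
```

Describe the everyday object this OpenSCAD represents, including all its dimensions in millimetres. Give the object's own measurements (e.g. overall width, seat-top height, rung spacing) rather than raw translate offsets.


A rectangular picture frame lying in the x–z plane (depth along y). The opening is 511 mm wide (x) by 791 mm tall (z), surrounded by a border 83 mm wide on all four sides. The frame is 35 mm deep and is made of two full-height vertical stiles with two horizontal rails fitted between them.


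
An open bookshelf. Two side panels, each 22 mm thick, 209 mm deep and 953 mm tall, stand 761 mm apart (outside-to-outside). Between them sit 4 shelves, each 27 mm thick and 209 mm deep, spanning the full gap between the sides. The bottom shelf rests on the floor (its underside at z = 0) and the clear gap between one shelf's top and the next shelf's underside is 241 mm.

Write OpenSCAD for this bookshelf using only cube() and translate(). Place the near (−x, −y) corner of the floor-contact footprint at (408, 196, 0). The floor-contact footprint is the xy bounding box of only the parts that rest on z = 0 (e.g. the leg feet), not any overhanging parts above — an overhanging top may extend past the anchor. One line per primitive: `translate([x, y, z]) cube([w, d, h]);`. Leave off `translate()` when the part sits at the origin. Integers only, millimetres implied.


translate([408, 196, 0]) cube([22, 209, 953]);
translate([1147, 196, 0]) cube([22, 209, 953]);
translate([430, 196, 0]) cube([717, 209, 27]);
translate([430, 196, 268]) cube([717, 209, 27]);
translate([430, 196, 536]) cube([717, 209, 27]);
translate([430, 196, 804]) cube([717, 209, 27]);


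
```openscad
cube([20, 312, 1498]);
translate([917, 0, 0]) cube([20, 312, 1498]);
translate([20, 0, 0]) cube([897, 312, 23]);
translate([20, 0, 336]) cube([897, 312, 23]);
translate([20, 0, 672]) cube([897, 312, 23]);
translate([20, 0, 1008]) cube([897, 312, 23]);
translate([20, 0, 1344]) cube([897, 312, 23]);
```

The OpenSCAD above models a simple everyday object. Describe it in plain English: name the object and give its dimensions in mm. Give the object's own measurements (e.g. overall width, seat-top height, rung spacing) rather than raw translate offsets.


An open bookshelf. Two side panels, each 20 mm thick, 312 mm deep and 1498 mm tall, stand 937 mm apart (outside-to-outside). Between them sit 5 shelves, each 23 mm thick and 312 mm deep, spanning the full gap between the sides. The bottom shelf rests on the floor (its underside at z = 0) and the clear gap between one shelf's top and the next shelf's underside is 313 mm.


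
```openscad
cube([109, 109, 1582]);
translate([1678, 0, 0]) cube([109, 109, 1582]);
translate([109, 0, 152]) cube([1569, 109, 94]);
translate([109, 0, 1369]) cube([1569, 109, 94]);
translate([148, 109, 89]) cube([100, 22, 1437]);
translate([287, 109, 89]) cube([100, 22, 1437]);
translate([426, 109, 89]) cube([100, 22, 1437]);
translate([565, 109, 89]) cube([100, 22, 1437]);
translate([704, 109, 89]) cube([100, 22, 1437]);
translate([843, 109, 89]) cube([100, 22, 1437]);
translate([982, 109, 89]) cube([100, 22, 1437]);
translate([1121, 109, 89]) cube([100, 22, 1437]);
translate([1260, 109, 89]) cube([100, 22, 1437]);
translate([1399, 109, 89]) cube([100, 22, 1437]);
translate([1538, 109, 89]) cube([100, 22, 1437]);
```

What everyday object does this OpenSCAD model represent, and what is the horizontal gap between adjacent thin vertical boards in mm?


A fence section. The picket gap is 39 mm.

Two posts, two rails, 11 pickets — a fence section. Span 1569 mm holds 11 pickets of 100 mm with 12 equal gaps: ⌊(1569 − 11·100) / 12⌋ = 39 mm.


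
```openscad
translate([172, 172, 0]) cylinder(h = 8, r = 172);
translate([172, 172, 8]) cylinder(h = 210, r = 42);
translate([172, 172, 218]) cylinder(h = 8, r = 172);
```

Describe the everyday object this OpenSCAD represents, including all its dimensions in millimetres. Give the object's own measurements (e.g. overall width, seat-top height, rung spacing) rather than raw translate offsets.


A spool: two coaxial disc flanges of radius 172 mm and thickness 8 mm, joined by a core cylinder of radius 42 mm and height 210 mm. The lower flange rests on z = 0 and the three cylinders share a vertical axis.


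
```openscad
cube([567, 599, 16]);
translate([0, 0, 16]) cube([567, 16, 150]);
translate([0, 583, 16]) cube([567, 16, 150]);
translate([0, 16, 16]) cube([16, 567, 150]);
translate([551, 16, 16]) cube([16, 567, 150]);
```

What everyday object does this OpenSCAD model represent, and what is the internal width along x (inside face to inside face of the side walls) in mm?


An open box. The internal width is 535 mm.

A 567×599 base slab with four walls standing on it — an open box. The base is 567 mm wide and the walls are 16 mm thick, so the internal width is 567 − 2 × 16 = 535 mm.


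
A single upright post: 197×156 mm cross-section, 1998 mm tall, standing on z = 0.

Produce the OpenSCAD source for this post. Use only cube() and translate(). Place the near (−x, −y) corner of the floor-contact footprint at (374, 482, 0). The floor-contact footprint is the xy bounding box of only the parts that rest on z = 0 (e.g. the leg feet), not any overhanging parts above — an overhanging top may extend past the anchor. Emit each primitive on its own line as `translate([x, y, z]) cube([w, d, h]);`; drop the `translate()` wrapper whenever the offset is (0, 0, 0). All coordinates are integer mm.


translate([374, 482, 0]) cube([197, 156, 1998]);


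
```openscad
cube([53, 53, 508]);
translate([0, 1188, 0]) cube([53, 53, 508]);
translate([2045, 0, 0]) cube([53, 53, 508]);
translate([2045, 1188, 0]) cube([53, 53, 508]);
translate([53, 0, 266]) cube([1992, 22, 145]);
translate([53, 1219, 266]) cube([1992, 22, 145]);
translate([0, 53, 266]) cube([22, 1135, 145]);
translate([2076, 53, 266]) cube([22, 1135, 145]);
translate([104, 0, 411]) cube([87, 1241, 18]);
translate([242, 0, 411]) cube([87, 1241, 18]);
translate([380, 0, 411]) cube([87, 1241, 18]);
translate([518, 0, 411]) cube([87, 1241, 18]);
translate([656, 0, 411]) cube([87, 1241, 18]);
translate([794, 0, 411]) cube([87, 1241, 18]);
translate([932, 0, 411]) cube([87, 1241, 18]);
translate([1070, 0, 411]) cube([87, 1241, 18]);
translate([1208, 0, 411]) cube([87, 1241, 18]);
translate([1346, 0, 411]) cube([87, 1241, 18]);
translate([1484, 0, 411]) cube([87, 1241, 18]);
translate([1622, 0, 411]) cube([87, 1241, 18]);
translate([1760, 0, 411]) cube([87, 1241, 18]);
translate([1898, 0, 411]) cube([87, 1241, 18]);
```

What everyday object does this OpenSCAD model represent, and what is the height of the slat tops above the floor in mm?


A bed frame. The slat-top height is 429 mm.

Four posts, four rails, and a row of slats — a bed frame. Slats sit on the rails at z = 266 + 145 = 411; with slat thickness 18, the top is 429 mm.


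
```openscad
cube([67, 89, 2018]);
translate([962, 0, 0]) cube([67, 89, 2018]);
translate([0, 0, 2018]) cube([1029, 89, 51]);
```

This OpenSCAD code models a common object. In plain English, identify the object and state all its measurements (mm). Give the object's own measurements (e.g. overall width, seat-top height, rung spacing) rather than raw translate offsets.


A door frame. The clear opening is 895 mm wide and 2018 mm high. Two 67 mm wide jambs, 89 mm deep, stand either side of the opening from the floor to the top of the opening. A 51 mm thick head sits across the top of both jambs, spanning the full outside width of the frame.


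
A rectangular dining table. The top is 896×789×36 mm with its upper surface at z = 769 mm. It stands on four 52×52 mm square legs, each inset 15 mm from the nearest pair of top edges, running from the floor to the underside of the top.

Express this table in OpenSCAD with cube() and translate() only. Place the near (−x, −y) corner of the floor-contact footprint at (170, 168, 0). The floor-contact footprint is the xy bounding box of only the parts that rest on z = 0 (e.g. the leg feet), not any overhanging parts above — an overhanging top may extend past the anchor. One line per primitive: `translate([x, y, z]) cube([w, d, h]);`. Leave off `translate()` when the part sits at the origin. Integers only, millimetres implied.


// leg_h = 769 - 36 = 733
translate([155, 153, 733]) cube([896, 789, 36]);
translate([170, 168, 0]) cube([52, 52, 733]);
translate([984, 168, 0]) cube([52, 52, 733]);
translate([170, 875, 0]) cube([52, 52, 733]);
translate([984, 875, 0]) cube([52, 52, 733]);


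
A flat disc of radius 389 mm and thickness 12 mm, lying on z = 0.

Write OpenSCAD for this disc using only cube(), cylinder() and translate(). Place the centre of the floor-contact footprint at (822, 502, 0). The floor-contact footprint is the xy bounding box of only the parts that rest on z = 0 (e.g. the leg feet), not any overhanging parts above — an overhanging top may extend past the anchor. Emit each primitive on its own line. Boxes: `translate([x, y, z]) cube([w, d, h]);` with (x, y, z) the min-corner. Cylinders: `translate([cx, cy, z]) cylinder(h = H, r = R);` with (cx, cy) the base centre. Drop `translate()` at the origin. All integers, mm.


translate([822, 502, 0]) cylinder(h = 12, r = 389);


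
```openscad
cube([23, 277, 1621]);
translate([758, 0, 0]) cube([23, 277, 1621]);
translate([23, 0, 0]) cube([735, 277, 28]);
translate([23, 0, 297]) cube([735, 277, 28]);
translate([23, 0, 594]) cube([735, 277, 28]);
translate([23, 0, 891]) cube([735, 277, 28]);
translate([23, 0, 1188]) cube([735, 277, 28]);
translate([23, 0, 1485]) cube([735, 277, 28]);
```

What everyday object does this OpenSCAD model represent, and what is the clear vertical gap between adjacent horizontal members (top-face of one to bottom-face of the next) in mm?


A bookshelf. The clear shelf gap is 269 mm.

Two tall side panels with 6 horizontal boards between them — a bookshelf. The first two shelf undersides are at z = 0 and z = 297; with shelf thickness 28, the clear gap is 297 − 0 − 28 = 269 mm.


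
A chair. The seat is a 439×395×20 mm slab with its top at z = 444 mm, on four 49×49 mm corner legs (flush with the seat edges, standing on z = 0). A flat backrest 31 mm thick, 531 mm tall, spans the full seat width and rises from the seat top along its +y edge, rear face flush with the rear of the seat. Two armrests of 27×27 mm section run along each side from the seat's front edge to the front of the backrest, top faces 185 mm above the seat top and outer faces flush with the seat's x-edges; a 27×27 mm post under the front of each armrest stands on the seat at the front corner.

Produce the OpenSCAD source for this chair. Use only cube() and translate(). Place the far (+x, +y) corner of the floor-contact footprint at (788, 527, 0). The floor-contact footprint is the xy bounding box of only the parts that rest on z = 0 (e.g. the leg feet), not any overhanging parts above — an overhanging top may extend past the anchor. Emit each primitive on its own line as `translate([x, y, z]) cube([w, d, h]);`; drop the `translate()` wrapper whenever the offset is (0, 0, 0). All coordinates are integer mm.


translate([349, 132, 424]) cube([439, 395, 20]);
translate([349, 132, 0]) cube([49, 49, 424]);
translate([739, 132, 0]) cube([49, 49, 424]);
translate([349, 478, 0]) cube([49, 49, 424]);
translate([739, 478, 0]) cube([49, 49, 424]);
translate([349, 496, 444]) cube([439, 31, 531]);
translate([349, 132, 602]) cube([27, 364, 27]);
translate([761, 132, 602]) cube([27, 364, 27]);
translate([349, 132, 444]) cube([27, 27, 158]);
translate([761, 132, 444]) cube([27, 27, 158]);


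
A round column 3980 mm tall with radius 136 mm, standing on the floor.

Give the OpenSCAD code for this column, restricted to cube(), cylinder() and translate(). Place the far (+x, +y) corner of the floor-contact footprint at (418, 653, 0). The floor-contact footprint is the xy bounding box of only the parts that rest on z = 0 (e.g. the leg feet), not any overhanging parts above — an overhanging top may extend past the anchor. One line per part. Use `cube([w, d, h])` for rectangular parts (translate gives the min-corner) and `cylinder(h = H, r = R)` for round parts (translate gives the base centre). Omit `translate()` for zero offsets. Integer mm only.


translate([282, 517, 0]) cylinder(h = 3980, r = 136);


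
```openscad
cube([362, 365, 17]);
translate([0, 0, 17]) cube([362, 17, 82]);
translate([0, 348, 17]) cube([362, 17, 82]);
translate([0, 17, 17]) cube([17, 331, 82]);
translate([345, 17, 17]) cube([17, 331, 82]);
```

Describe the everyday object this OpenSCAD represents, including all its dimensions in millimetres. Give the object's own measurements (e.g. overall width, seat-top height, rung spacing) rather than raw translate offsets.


An open-topped rectangular box: outside dimensions 362×365×99 mm, with a uniform wall and base thickness of 17 mm. The base is a full 362×365 slab on the floor; four walls sit on top of the base. The front and back walls (the −y and +y sides) span the full width; the two side walls fit between them.


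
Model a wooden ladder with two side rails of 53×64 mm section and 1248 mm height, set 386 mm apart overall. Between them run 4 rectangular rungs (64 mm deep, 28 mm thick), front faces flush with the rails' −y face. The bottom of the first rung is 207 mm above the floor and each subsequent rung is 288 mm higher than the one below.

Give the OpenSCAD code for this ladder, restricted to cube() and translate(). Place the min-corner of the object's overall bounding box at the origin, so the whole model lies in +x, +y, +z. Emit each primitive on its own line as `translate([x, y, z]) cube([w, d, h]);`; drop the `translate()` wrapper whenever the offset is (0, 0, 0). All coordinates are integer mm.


cube([53, 64, 1248]);
translate([333, 0, 0]) cube([53, 64, 1248]);
translate([53, 0, 207]) cube([280, 64, 28]);
translate([53, 0, 495]) cube([280, 64, 28]);
translate([53, 0, 783]) cube([280, 64, 28]);
translate([53, 0, 1071]) cube([280, 64, 28]);


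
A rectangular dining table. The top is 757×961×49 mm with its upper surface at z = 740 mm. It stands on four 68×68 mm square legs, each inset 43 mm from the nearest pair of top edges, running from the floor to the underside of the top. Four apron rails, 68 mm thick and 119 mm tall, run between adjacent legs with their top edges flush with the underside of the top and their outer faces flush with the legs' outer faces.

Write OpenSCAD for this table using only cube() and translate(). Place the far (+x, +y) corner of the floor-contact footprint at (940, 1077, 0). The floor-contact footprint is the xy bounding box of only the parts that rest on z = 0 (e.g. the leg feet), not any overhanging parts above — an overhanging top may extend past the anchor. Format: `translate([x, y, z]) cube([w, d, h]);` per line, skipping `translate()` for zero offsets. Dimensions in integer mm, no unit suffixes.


translate([226, 159, 691]) cube([757, 961, 49]);
translate([269, 202, 0]) cube([68, 68, 691]);
translate([872, 202, 0]) cube([68, 68, 691]);
translate([269, 1009, 0]) cube([68, 68, 691]);
translate([872, 1009, 0]) cube([68, 68, 691]);
translate([337, 202, 572]) cube([535, 68, 119]);
translate([337, 1009, 572]) cube([535, 68, 119]);
translate([269, 270, 572]) cube([68, 739, 119]);
translate([872, 270, 572]) cube([68, 739, 119]);


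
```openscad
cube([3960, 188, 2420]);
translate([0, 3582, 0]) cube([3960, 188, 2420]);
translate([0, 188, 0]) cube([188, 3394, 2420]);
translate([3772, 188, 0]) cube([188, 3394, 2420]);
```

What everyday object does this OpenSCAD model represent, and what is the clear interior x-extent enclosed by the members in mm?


A house (or room) frame. The interior width is 3584 mm.

Four 2420 mm walls enclosing a rectangle with no floor or roof — a room or house frame. Outside width is 3960 mm and wall thickness is 188 mm, so the interior width is 3960 − 2 × 188 = 3584 mm.


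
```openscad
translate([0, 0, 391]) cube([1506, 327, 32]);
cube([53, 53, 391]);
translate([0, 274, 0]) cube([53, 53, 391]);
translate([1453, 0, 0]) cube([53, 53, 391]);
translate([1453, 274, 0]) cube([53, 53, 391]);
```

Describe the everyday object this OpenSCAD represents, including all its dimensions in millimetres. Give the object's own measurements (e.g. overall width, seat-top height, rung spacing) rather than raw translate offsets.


A long wooden bench with a 1506 mm (x) × 327 mm (y) seat, 32 mm thick, its top surface 423 mm above the floor. Four 53 mm square legs at the seat corners, flush with the edges, run from z = 0 to the seat underside.


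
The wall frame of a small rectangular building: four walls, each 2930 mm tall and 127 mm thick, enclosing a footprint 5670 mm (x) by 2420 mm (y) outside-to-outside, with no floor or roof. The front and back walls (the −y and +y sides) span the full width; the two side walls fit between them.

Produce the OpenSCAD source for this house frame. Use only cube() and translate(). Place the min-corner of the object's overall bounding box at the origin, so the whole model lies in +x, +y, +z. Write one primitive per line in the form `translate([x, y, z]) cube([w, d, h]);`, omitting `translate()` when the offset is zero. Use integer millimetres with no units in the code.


cube([5670, 127, 2930]);
translate([0, 2293, 0]) cube([5670, 127, 2930]);
translate([0, 127, 0]) cube([127, 2166, 2930]);
translate([5543, 127, 0]) cube([127, 2166, 2930]);


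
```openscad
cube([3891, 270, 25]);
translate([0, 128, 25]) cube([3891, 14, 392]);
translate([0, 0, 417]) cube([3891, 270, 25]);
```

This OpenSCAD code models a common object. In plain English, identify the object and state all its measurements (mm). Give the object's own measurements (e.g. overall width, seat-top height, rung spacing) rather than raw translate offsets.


An I-beam lying along x, 3891 mm long. Overall section height 442 mm. Two flanges 270 mm wide (y) and 25 mm thick, one on the floor and one at the top; a web 14 mm thick runs between them, centred on the flange width.


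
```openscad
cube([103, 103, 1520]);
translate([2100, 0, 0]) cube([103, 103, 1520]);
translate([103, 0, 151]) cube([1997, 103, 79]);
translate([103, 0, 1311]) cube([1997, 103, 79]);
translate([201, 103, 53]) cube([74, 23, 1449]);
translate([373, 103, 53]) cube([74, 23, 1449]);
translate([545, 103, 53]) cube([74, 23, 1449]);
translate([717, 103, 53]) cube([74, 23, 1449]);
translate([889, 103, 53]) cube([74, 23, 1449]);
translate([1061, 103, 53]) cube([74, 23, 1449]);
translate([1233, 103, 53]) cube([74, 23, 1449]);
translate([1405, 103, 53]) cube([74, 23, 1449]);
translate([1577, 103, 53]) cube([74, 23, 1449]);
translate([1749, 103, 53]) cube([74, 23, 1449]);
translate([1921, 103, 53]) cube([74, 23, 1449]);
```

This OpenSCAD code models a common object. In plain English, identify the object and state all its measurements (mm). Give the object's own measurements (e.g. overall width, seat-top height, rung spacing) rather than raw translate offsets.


A fence section. Two 103×103 mm posts, 1520 mm tall, stand on the floor with a clear span of 1997 mm between their inner faces. Two horizontal rails of 103×79 mm section span the gap between the posts with their undersides at z = 151 mm and z = 1311 mm, flush with the posts' −y face. 11 pickets, each 74 mm wide, 23 mm thick and 1449 mm tall, are fixed to the +y face of the rails with their bottoms at z = 53 mm, spaced across the span with a 98 mm gap after the −x post and between neighbouring pickets, with 105 mm left before the +x post.


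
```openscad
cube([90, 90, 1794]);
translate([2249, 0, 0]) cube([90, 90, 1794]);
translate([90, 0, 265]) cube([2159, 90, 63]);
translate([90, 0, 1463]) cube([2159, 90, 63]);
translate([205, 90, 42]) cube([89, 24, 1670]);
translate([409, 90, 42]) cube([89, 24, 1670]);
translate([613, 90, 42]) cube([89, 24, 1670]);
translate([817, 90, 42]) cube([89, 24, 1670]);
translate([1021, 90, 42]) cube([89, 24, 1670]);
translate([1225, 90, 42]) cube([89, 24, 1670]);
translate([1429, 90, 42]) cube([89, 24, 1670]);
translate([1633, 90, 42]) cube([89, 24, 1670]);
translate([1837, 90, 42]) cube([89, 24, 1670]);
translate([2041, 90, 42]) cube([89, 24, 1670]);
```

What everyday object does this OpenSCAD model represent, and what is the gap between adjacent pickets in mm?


A fence section. The picket gap is 115 mm.

Two posts, two rails, 10 pickets — a fence section. Span 2159 mm holds 10 pickets of 89 mm with 11 equal gaps: ⌊(2159 − 10·89) / 11⌋ = 115 mm.


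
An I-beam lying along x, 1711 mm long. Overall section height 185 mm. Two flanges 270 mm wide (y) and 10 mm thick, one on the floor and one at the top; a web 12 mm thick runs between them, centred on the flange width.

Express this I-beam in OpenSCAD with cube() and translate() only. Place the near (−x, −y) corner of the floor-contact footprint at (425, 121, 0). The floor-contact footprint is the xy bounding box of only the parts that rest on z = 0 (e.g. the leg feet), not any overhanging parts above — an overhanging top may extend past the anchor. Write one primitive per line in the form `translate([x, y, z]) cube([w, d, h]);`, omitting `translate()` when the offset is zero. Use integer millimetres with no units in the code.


translate([425, 121, 0]) cube([1711, 270, 10]);
translate([425, 250, 10]) cube([1711, 12, 165]);
translate([425, 121, 175]) cube([1711, 270, 10]);


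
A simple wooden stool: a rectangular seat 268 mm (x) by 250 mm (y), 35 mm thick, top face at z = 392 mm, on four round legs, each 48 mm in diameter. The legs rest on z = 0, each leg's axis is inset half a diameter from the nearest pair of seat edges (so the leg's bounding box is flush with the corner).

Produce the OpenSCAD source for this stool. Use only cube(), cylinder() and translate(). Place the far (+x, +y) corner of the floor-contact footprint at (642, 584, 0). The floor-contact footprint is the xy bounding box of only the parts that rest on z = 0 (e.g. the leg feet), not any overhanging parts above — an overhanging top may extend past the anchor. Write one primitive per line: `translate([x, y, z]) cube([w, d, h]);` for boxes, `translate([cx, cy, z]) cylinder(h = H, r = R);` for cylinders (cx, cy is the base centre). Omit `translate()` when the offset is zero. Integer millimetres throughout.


// leg_h = 392 - 35 = 357
translate([374, 334, 357]) cube([268, 250, 35]);
translate([398, 358, 0]) cylinder(h = 357, r = 24);
translate([618, 358, 0]) cylinder(h = 357, r = 24);
translate([398, 560, 0]) cylinder(h = 357, r = 24);
translate([618, 560, 0]) cylinder(h = 357, r = 24);


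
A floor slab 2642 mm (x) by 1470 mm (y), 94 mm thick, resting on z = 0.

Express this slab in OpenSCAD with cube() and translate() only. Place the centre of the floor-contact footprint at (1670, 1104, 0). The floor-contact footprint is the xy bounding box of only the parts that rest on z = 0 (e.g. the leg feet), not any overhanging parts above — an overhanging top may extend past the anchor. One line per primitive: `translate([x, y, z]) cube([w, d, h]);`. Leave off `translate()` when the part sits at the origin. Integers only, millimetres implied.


translate([349, 369, 0]) cube([2642, 1470, 94]);


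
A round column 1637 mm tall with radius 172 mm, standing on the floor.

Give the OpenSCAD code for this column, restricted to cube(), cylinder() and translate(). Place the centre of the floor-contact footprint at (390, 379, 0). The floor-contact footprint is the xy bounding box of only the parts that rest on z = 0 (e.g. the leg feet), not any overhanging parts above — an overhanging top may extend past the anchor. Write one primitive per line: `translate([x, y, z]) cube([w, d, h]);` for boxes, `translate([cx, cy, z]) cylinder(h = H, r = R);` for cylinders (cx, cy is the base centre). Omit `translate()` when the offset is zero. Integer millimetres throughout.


translate([390, 379, 0]) cylinder(h = 1637, r = 172);


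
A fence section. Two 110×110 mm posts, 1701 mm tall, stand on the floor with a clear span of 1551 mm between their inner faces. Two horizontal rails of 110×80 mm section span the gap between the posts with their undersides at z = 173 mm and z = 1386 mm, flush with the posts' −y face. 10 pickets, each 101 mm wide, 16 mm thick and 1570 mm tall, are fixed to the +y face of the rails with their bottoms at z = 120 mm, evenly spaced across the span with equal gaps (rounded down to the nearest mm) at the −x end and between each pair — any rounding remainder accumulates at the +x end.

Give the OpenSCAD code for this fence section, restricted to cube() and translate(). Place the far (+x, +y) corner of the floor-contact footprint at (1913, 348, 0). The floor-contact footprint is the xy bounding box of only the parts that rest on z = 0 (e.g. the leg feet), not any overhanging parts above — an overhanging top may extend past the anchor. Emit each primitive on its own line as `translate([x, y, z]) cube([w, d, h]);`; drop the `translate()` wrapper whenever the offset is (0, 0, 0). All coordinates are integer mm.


translate([142, 238, 0]) cube([110, 110, 1701]);
translate([1803, 238, 0]) cube([110, 110, 1701]);
translate([252, 238, 173]) cube([1551, 110, 80]);
translate([252, 238, 1386]) cube([1551, 110, 80]);
translate([301, 348, 120]) cube([101, 16, 1570]);
translate([451, 348, 120]) cube([101, 16, 1570]);
translate([601, 348, 120]) cube([101, 16, 1570]);
translate([751, 348, 120]) cube([101, 16, 1570]);
translate([901, 348, 120]) cube([101, 16, 1570]);
translate([1051, 348, 120]) cube([101, 16, 1570]);
translate([1201, 348, 120]) cube([101, 16, 1570]);
translate([1351, 348, 120]) cube([101, 16, 1570]);
translate([1501, 348, 120]) cube([101, 16, 1570]);
translate([1651, 348, 120]) cube([101, 16, 1570]);


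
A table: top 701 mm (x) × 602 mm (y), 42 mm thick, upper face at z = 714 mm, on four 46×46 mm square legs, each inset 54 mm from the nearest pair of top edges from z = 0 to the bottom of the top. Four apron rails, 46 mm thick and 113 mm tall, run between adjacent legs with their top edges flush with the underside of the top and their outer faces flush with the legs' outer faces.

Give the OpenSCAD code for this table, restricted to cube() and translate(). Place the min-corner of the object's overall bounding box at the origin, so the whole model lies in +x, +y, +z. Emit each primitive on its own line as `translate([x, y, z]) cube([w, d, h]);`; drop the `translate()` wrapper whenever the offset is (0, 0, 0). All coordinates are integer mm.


translate([0, 0, 672]) cube([701, 602, 42]);
translate([54, 54, 0]) cube([46, 46, 672]);
translate([601, 54, 0]) cube([46, 46, 672]);
translate([54, 502, 0]) cube([46, 46, 672]);
translate([601, 502, 0]) cube([46, 46, 672]);
translate([100, 54, 559]) cube([501, 46, 113]);
translate([100, 502, 559]) cube([501, 46, 113]);
translate([54, 100, 559]) cube([46, 402, 113]);
translate([601, 100, 559]) cube([46, 402, 113]);
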